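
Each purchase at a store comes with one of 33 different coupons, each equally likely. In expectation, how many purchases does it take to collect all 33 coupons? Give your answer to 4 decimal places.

Split into phases: going from k distinct to k+1 distinct takes on average 33/(33-k) purchases.
E[T] = 33/33 + 33/32 + 33/31 + ... + 33/2 + 33/1 = 33·H_{33}.
H_{33} = 4.08880, so E[T] = 134.93034.

134.9303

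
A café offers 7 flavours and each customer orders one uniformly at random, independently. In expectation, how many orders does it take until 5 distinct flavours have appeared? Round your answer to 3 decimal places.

7.650

With k distinct flavours already seen, the next new one arrives after an expected 7/(7-k) orders.
Sum over k = 0,...,4: E = 7/7 + 7/6 + 7/5 + 7/4 + 7/3 = 7.6500.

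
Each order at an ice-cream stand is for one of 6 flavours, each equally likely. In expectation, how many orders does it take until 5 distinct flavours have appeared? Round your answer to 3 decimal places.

8.700

Going from k to k+1 distinct takes a geometric number of orders with mean 6/(6-k).
Sum over k = 0,...,4: E = 6/6 + 6/5 + 6/4 + 6/3 + 6/2 = 8.7000.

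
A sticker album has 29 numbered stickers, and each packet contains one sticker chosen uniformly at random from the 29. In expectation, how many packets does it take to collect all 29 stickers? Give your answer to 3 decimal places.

114.888

The wait to go from k to k+1 distinct stickers is geometric with mean 29/(29-k).
E[T] = 29/29 + 29/28 + 29/27 + ... + 29/2 + 29/1 = 29·H_{29}.
H_{29} = 3.9617, so E[T] = 114.8880.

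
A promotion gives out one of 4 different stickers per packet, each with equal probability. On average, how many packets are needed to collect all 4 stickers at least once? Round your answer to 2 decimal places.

Split into phases: going from k distinct to k+1 distinct takes on average 4/(4-k) packets.
E[T] = 4/4 + 4/3 + 4/2 + 4/1 = 4·H_{4}.
H_{4} = 2.083, so E[T] = 8.333.

8.33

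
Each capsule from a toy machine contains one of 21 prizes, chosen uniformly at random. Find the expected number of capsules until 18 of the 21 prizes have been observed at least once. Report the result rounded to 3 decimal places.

Going from k to k+1 distinct takes a geometric number of capsules with mean 21/(21-k).
Sum over k = 0,...,17: E = 21/21 + 21/20 + 21/19 + ... + 21/5 + 21/4 = 38.0525.

38.053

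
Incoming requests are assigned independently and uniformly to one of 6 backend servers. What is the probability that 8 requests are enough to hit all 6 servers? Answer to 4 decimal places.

Let A_i be the event that server i is missing after 8 requests. By inclusion–exclusion on the A_i,
P(all seen) = Σ_{j=0}^{6} (-1)^j C(6,j)((6-j)/6)^8
= 1.00000 - 1.39541 + 0.58528 - 0.07813 + 0.00229 - 0.00000 + 0.00000
= 0.11403.

0.1140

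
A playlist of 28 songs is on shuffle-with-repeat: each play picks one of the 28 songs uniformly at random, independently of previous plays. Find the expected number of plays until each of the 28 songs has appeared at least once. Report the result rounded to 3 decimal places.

After k distinct songs have appeared, the next play gives a new one with probability (28-k)/28, so the expected wait for the (k+1)-th is 28/(28-k).
E[T] = 28/28 + 28/27 + 28/26 + ... + 28/2 + 28/1 = 28·H_{28}.
H_{28} = 3.9272, so E[T] = 109.9608.

109.961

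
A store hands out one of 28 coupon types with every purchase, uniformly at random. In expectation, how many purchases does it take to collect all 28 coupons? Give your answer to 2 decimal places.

109.96

After k distinct coupons have appeared, the next purchase gives a new one with probability (28-k)/28, so the expected wait for the (k+1)-th is 28/(28-k).
E[T] = 28/28 + 28/27 + 28/26 + ... + 28/2 + 28/1 = 28·H_{28}.
H_{28} = 3.927, so E[T] = 109.961.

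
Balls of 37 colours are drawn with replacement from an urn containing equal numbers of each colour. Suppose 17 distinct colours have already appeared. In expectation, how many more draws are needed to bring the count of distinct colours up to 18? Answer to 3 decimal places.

With k distinct colours already seen, the next new one takes an expected 37/(37-k) draws.
Only the k = 17 term is needed: E = 37/20 = 1.8500.

1.850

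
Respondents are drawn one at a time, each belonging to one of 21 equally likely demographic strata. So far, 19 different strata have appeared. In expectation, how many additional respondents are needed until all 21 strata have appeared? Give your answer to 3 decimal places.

31.500

With k distinct strata already seen, the next new one takes an expected 21/(21-k) respondents.
Sum over k = 19,...,20: E = 21/2 + 21/1 = 31.5000.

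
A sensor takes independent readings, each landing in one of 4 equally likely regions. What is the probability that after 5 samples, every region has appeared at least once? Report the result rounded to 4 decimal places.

By inclusion–exclusion over which regions are missing,
P(all seen) = Σ_{j=0}^{4} (-1)^j C(4,j)((4-j)/4)^5
= 1.00000 - 0.94922 + 0.18750 - 0.00391 + 0.00000
= 0.23438.

0.2344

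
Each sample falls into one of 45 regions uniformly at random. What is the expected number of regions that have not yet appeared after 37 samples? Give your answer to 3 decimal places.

19.593

For each region, P(unseen after 37) = (44/45)^37 = 0.4354.
By linearity of expectation, E[unseen] = 45·(44/45)^37 = 19.5929.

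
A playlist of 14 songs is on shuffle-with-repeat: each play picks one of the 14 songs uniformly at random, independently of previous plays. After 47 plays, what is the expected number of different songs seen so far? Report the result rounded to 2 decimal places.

For each song, P(seen in 47 plays) = 1 - (13/14)^47 = 0.969.
By linearity of expectation, E[distinct seen] = 14·(1 - (13/14)^47) = 13.570.

13.57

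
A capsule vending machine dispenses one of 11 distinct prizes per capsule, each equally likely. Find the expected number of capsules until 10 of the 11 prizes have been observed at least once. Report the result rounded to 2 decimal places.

Going from k to k+1 distinct takes a geometric number of capsules with mean 11/(11-k).
Sum over k = 0,...,9: E = 11/11 + 11/10 + 11/9 + ... + 11/3 + 11/2 = 22.219.

22.22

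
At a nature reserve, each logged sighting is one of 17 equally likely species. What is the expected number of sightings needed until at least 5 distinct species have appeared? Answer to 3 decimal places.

With k distinct species already seen, the next new one arrives after an expected 17/(17-k) sightings.
Sum over k = 0,...,4: E = 17/17 + 17/16 + 17/15 + 17/14 + 17/13 = 5.7178.

5.718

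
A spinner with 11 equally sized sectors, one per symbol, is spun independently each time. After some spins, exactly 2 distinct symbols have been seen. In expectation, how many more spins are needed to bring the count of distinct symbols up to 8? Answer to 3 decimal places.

With k distinct symbols already seen, the next new one takes an expected 11/(11-k) spins.
Sum over k = 2,...,7: E = 11/9 + 11/8 + 11/7 + 11/6 + 11/5 + 11/4 = 10.9520.

10.952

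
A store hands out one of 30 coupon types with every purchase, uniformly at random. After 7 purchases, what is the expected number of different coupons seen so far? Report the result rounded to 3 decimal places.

For each coupon, P(seen in 7 purchases) = 1 - (29/30)^7 = 0.2113.
By linearity of expectation, E[distinct seen] = 30·(1 - (29/30)^7) = 6.3376.

6.338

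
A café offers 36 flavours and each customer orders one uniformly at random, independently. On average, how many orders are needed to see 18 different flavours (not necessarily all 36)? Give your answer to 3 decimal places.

Going from k to k+1 distinct takes a geometric number of orders with mean 36/(36-k).
Sum over k = 0,...,17: E = 36/36 + 36/35 + 36/34 + ... + 36/20 + 36/19 = 24.4602.

24.460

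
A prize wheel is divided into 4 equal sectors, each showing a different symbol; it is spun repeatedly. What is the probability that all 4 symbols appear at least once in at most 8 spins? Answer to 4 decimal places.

0.6229

Let A_i be the event that symbol i is missing after 8 spins. By inclusion–exclusion on the A_i,
P(all seen) = Σ_{j=0}^{4} (-1)^j C(4,j)((4-j)/4)^8
= 1.00000 - 0.40045 + 0.02344 - 0.00006 + 0.00000
= 0.62292.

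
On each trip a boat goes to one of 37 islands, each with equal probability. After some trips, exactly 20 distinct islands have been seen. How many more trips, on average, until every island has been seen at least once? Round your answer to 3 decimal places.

127.263

From k distinct to k+1 distinct takes on average 37/(37-k) trips.
Sum over k = 20,...,36: E = 37/17 + 37/16 + 37/15 + ... + 37/2 + 37/1 = 127.2634.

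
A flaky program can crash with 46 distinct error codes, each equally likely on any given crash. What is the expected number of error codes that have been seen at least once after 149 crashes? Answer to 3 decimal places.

For each error code, P(seen in 149 crashes) = 1 - (45/46)^149 = 0.9622.
By linearity of expectation, E[distinct seen] = 46·(1 - (45/46)^149) = 44.2602.

44.260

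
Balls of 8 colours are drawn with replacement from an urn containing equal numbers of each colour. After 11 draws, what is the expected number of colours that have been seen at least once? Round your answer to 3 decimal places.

For each colour, P(seen in 11 draws) = 1 - (7/8)^11 = 0.7698.
By linearity of expectation, E[distinct seen] = 8·(1 - (7/8)^11) = 6.1585.

6.158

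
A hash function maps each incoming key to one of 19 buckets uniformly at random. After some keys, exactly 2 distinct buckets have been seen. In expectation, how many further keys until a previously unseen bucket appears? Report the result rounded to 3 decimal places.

The number of keys until the next new bucket is geometric with success probability 17/19, so its mean is 19/17.
E = 19/17 = 1.1176.

1.118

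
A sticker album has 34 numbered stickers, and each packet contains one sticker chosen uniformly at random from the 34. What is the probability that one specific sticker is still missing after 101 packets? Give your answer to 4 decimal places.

On each packet the fixed sticker fails to appear with probability 33/34.
P(still missing after 101) = (33/34)^101 = 0.04904.

0.0490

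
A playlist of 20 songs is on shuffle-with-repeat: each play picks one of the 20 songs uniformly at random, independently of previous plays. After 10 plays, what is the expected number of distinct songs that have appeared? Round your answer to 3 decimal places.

For each song, P(seen in 10 plays) = 1 - (19/20)^10 = 0.4013.
By linearity of expectation, E[distinct seen] = 20·(1 - (19/20)^10) = 8.0253.

8.025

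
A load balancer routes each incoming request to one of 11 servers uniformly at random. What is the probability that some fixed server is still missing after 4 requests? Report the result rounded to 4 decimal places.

Each request misses the fixed server with probability (11-1)/11 = 10/11, independently.
P(still missing after 4) = (10/11)^4 = 0.68301.

0.6830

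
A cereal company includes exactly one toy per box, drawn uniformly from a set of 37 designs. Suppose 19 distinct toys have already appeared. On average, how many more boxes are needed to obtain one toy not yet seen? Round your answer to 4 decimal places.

2.0556

The number of boxes until the next new toy is geometric with success probability 18/37, so its mean is 37/18.
E = 37/18 = 2.05556.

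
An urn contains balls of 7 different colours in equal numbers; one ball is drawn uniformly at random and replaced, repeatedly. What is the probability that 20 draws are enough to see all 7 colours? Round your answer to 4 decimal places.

By inclusion–exclusion over which colours are missing,
P(all seen) = Σ_{j=0}^{7} (-1)^j C(7,j)((7-j)/7)^20
= 1.00000 - 0.32075 + 0.02510 - 0.00048 + 0.00000 - 0.00000 + 0.00000 - 0.00000
= 0.70387.

0.7039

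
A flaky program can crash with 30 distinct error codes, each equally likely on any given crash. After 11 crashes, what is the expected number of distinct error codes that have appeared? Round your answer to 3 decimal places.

9.338

For each error code, P(seen in 11 crashes) = 1 - (29/30)^11 = 0.3113.
By linearity of expectation, E[distinct seen] = 30·(1 - (29/30)^11) = 9.3383.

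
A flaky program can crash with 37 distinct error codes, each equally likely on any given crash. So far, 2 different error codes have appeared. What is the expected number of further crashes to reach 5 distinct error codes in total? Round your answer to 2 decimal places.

3.27

With k distinct error codes already seen, the next new one takes an expected 37/(37-k) crashes.
Sum over k = 2,...,4: E = 37/35 + 37/34 + 37/33 = 3.267.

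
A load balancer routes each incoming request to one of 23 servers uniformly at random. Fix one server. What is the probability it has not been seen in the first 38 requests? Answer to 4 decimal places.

Each request misses the fixed server with probability (23-1)/23 = 22/23, independently.
P(still missing after 38) = (22/23)^38 = 0.18467.

0.1847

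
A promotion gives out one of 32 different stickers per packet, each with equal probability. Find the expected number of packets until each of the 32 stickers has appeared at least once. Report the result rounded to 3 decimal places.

Split into phases: going from k distinct to k+1 distinct takes on average 32/(32-k) packets.
E[T] = 32/32 + 32/31 + 32/30 + ... + 32/2 + 32/1 = 32·H_{32}.
H_{32} = 4.0585, so E[T] = 129.8718.

129.872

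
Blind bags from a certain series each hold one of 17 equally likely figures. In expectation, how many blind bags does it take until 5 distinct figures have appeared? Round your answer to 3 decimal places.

Going from k to k+1 distinct takes a geometric number of blind bags with mean 17/(17-k).
Sum over k = 0,...,4: E = 17/17 + 17/16 + 17/15 + 17/14 + 17/13 = 5.7178.

5.718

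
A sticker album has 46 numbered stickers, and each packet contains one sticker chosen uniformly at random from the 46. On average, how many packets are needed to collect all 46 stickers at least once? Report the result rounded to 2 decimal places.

203.17

After k distinct stickers have appeared, the next packet gives a new one with probability (46-k)/46, so the expected wait for the (k+1)-th is 46/(46-k).
E[T] = 46/46 + 46/45 + 46/44 + ... + 46/2 + 46/1 = 46·H_{46}.
H_{46} = 4.417, so E[T] = 203.168.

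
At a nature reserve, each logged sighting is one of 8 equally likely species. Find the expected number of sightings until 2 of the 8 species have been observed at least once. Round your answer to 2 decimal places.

2.14

Going from k to k+1 distinct takes a geometric number of sightings with mean 8/(8-k).
Sum over k = 0,...,1: E = 8/8 + 8/7 = 2.143.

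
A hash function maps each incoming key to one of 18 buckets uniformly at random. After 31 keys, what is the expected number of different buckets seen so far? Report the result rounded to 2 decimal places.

For each bucket, P(seen in 31 keys) = 1 - (17/18)^31 = 0.830.
By linearity of expectation, E[distinct seen] = 18·(1 - (17/18)^31) = 14.940.

14.94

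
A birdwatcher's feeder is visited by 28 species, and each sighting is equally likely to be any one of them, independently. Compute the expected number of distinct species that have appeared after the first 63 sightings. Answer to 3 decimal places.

For each species, P(seen in 63 sightings) = 1 - (27/28)^63 = 0.8989.
By linearity of expectation, E[distinct seen] = 28·(1 - (27/28)^63) = 25.1678.

25.168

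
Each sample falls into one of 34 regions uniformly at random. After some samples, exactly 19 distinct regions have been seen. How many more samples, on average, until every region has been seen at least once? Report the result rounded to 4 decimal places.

112.8198

From k distinct to k+1 distinct takes on average 34/(34-k) samples.
Sum over k = 19,...,33: E = 34/15 + 34/14 + 34/13 + ... + 34/2 + 34/1 = 112.81979.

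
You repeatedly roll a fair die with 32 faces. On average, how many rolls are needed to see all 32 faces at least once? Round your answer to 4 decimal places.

The wait to go from k to k+1 distinct faces is geometric with mean 32/(32-k).
E[T] = 32/32 + 32/31 + 32/30 + ... + 32/2 + 32/1 = 32·H_{32}.
H_{32} = 4.05850, so E[T] = 129.87185.

129.8718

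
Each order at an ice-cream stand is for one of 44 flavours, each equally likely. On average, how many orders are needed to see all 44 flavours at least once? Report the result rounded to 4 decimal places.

After k distinct flavours have appeared, the next order gives a new one with probability (44-k)/44, so the expected wait for the (k+1)-th is 44/(44-k).
E[T] = 44/44 + 44/43 + 44/42 + ... + 44/2 + 44/1 = 44·H_{44}.
H_{44} = 4.37273, so E[T] = 192.39994.

192.3999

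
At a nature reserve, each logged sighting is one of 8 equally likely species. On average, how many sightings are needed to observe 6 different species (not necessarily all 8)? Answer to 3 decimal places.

With k distinct species already seen, the next new one arrives after an expected 8/(8-k) sightings.
Sum over k = 0,...,5: E = 8/8 + 8/7 + 8/6 + 8/5 + 8/4 + 8/3 = 9.7429.

9.743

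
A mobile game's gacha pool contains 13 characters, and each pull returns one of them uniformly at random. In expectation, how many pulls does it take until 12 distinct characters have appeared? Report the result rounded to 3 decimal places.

Going from k to k+1 distinct takes a geometric number of pulls with mean 13/(13-k).
Sum over k = 0,...,11: E = 13/13 + 13/12 + 13/11 + ... + 13/3 + 13/2 = 28.3417.

28.342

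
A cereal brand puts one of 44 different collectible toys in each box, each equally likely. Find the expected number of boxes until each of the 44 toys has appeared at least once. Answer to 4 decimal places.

192.3999

The wait to go from k to k+1 distinct toys is geometric with mean 44/(44-k).
E[T] = 44/44 + 44/43 + 44/42 + ... + 44/2 + 44/1 = 44·H_{44}.
H_{44} = 4.37273, so E[T] = 192.39994.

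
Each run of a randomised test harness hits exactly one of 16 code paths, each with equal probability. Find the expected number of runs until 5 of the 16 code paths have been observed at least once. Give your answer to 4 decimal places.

Going from k to k+1 distinct takes a geometric number of runs with mean 16/(16-k).
Sum over k = 0,...,4: E = 16/16 + 16/15 + 16/14 + 16/13 + 16/12 = 5.77363.

5.7736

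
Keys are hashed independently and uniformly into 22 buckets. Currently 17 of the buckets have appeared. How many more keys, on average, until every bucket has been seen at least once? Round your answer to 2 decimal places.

From k distinct to k+1 distinct takes on average 22/(22-k) keys.
Sum over k = 17,...,21: E = 22/5 + 22/4 + 22/3 + 22/2 + 22/1 = 50.233.

50.23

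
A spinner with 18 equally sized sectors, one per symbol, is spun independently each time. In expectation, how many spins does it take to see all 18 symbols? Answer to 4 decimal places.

After k distinct symbols have appeared, the next spin gives a new one with probability (18-k)/18, so the expected wait for the (k+1)-th is 18/(18-k).
E[T] = 18/18 + 18/17 + 18/16 + ... + 18/2 + 18/1 = 18·H_{18}.
H_{18} = 3.49511, so E[T] = 62.91195.

62.9119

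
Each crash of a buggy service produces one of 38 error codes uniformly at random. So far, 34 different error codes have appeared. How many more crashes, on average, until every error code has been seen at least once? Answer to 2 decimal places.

The wait to go from k to k+1 distinct error codes is geometric with mean 38/(38-k).
Sum over k = 34,...,37: E = 38/4 + 38/3 + 38/2 + 38/1 = 79.167.

79.17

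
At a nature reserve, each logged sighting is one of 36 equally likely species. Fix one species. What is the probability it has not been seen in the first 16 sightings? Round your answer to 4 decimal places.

0.6372

Each sighting misses the fixed species with probability (36-1)/36 = 35/36, independently.
P(still missing after 16) = (35/36)^16 = 0.63716.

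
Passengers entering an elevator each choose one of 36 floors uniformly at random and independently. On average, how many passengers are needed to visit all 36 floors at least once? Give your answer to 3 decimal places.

After k distinct floors have appeared, the next passenger gives a new one with probability (36-k)/36, so the expected wait for the (k+1)-th is 36/(36-k).
E[T] = 36/36 + 36/35 + 36/34 + ... + 36/2 + 36/1 = 36·H_{36}.
H_{36} = 4.1746, so E[T] = 150.2841.

150.284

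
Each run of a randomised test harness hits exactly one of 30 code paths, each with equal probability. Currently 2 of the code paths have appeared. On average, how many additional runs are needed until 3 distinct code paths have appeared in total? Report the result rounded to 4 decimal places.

The wait to go from k to k+1 distinct code paths is geometric with mean 30/(30-k).
Only the k = 2 term is needed: E = 30/28 = 1.07143.

1.0714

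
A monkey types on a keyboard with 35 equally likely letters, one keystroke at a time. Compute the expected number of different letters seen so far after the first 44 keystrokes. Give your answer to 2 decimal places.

25.22

For each letter, P(seen in 44 keystrokes) = 1 - (34/35)^44 = 0.721.
By linearity of expectation, E[distinct seen] = 35·(1 - (34/35)^44) = 25.224.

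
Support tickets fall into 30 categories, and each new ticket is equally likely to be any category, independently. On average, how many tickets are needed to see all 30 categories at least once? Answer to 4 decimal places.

119.8496

After k distinct categories have appeared, the next ticket gives a new one with probability (30-k)/30, so the expected wait for the (k+1)-th is 30/(30-k).
E[T] = 30/30 + 30/29 + 30/28 + ... + 30/2 + 30/1 = 30·H_{30}.
H_{30} = 3.99499, so E[T] = 119.84961.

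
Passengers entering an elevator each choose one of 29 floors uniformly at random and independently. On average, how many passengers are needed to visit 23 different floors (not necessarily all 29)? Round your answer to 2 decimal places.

Going from k to k+1 distinct takes a geometric number of passengers with mean 29/(29-k).
Sum over k = 0,...,22: E = 29/29 + 29/28 + 29/27 + ... + 29/8 + 29/7 = 43.838.

43.84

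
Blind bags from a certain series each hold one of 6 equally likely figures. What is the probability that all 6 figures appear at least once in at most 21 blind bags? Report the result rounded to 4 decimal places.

0.8726

Let A_i be the event that figure i is missing after 21 blind bags. By inclusion–exclusion on the A_i,
P(all seen) = Σ_{j=0}^{6} (-1)^j C(6,j)((6-j)/6)^21
= 1.00000 - 0.13042 + 0.00301 - 0.00001 + 0.00000 - 0.00000 + 0.00000
= 0.87258.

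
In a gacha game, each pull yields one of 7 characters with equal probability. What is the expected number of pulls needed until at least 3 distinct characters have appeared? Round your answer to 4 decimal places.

Going from k to k+1 distinct takes a geometric number of pulls with mean 7/(7-k).
Sum over k = 0,...,2: E = 7/7 + 7/6 + 7/5 = 3.56667.

3.5667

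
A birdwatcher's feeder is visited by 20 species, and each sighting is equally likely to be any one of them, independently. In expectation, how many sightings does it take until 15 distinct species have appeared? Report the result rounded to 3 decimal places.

With k distinct species already seen, the next new one arrives after an expected 20/(20-k) sightings.
Sum over k = 0,...,14: E = 20/20 + 20/19 + 20/18 + ... + 20/7 + 20/6 = 26.2881.

26.288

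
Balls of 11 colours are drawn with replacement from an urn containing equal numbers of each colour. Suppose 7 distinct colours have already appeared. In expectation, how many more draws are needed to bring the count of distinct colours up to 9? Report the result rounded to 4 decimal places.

6.4167

The wait to go from k to k+1 distinct colours is geometric with mean 11/(11-k).
Sum over k = 7,...,8: E = 11/4 + 11/3 = 6.41667.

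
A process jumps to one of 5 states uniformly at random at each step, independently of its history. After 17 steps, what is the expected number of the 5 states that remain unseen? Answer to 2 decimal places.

0.11

For each state, P(unseen after 17) = (4/5)^17 = 0.023.
By linearity of expectation, E[unseen] = 5·(4/5)^17 = 0.113.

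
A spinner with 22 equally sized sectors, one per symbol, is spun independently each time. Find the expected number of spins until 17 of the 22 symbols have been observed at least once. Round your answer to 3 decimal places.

With k distinct symbols already seen, the next new one arrives after an expected 22/(22-k) spins.
Sum over k = 0,...,16: E = 22/22 + 22/21 + 22/20 + ... + 22/7 + 22/6 = 30.9646.

30.965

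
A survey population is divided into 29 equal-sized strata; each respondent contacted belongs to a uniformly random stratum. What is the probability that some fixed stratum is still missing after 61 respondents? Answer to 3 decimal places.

Each respondent misses the fixed stratum with probability (29-1)/29 = 28/29, independently.
P(still missing after 61) = (28/29)^61 = 0.1176.

0.118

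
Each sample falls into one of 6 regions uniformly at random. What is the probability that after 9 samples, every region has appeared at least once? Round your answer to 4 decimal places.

Let A_i be the event that region i is missing after 9 samples. By inclusion–exclusion on the A_i,
P(all seen) = Σ_{j=0}^{6} (-1)^j C(6,j)((6-j)/6)^9
= 1.00000 - 1.16284 + 0.39018 - 0.03906 + 0.00076 - 0.00000 + 0.00000
= 0.18904.

0.1890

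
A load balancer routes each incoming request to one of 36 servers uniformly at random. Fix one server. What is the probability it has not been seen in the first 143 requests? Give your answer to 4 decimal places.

On each request the fixed server fails to appear with probability 35/36.
P(still missing after 143) = (35/36)^143 = 0.01780.

0.0178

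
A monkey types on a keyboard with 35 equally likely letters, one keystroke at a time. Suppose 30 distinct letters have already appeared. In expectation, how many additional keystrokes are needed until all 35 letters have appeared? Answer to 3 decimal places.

79.917

With k distinct letters already seen, the next new one takes an expected 35/(35-k) keystrokes.
Sum over k = 30,...,34: E = 35/5 + 35/4 + 35/3 + 35/2 + 35/1 = 79.9167.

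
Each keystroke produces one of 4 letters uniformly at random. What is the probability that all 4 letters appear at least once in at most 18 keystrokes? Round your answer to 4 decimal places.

By inclusion–exclusion over which letters are missing,
P(all seen) = Σ_{j=0}^{4} (-1)^j C(4,j)((4-j)/4)^18
= 1.00000 - 0.02255 + 0.00002 - 0.00000 + 0.00000
= 0.97747.

0.9775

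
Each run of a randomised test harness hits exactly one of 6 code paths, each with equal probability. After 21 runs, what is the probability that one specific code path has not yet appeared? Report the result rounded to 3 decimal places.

0.022

On each run the fixed code path fails to appear with probability 5/6.
P(still missing after 21) = (5/6)^21 = 0.0217.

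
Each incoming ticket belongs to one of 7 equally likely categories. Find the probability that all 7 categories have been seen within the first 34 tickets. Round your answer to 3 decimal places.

Let A_i be the event that category i is missing after 34 tickets. By inclusion–exclusion on the A_i,
P(all seen) = Σ_{j=0}^{7} (-1)^j C(7,j)((7-j)/7)^34
= 1.0000 - 0.0371 + 0.0002 - 0.0000 + 0.0000 - 0.0000 + 0.0000 - 0.0000
= 0.9632.

0.963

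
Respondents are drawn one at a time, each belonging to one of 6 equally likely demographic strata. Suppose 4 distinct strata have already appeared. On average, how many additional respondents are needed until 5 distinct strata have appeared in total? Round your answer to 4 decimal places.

3.0000

From k distinct to k+1 distinct takes on average 6/(6-k) respondents.
Only the k = 4 term is needed: E = 6/2 = 3.00000.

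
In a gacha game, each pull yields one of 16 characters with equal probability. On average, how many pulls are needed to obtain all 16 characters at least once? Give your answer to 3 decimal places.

54.092

Split into phases: going from k distinct to k+1 distinct takes on average 16/(16-k) pulls.
E[T] = 16/16 + 16/15 + 16/14 + ... + 16/2 + 16/1 = 16·H_{16}.
H_{16} = 3.3807, so E[T] = 54.0917.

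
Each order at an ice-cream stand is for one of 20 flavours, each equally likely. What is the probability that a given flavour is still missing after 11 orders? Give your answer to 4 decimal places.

0.5688

On each order the fixed flavour fails to appear with probability 19/20.
P(still missing after 11) = (19/20)^11 = 0.56880.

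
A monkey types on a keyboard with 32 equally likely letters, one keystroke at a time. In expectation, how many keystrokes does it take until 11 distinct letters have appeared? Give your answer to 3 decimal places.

Going from k to k+1 distinct takes a geometric number of keystrokes with mean 32/(32-k).
Sum over k = 0,...,10: E = 32/32 + 32/31 + 32/30 + ... + 32/23 + 32/22 = 13.2204.

13.220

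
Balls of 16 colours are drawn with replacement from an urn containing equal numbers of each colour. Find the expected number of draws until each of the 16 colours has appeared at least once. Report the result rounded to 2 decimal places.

54.09

After k distinct colours have appeared, the next draw gives a new one with probability (16-k)/16, so the expected wait for the (k+1)-th is 16/(16-k).
E[T] = 16/16 + 16/15 + 16/14 + ... + 16/2 + 16/1 = 16·H_{16}.
H_{16} = 3.381, so E[T] = 54.092.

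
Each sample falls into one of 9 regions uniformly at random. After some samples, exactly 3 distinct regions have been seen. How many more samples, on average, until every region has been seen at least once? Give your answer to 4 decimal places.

22.0500

With k distinct regions already seen, the next new one takes an expected 9/(9-k) samples.
Sum over k = 3,...,8: E = 9/6 + 9/5 + 9/4 + 9/3 + 9/2 + 9/1 = 22.05000.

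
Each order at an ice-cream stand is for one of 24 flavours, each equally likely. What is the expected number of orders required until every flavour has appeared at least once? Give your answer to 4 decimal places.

After k distinct flavours have appeared, the next order gives a new one with probability (24-k)/24, so the expected wait for the (k+1)-th is 24/(24-k).
E[T] = 24/24 + 24/23 + 24/22 + ... + 24/2 + 24/1 = 24·H_{24}.
H_{24} = 3.77596, so E[T] = 90.62300.

90.6230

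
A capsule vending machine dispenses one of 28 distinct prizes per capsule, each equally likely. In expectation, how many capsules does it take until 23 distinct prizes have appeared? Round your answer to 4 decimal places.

46.0275

With k distinct prizes already seen, the next new one arrives after an expected 28/(28-k) capsules.
Sum over k = 0,...,22: E = 28/28 + 28/27 + 28/26 + ... + 28/7 + 28/6 = 46.02746.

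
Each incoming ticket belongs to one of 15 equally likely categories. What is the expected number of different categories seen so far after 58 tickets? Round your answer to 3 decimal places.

14.726

For each category, P(seen in 58 tickets) = 1 - (14/15)^58 = 0.9817.
By linearity of expectation, E[distinct seen] = 15·(1 - (14/15)^58) = 14.7257.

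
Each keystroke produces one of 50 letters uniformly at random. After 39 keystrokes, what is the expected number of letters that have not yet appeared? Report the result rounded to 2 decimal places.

22.74

For each letter, P(unseen after 39) = (49/50)^39 = 0.455.
By linearity of expectation, E[unseen] = 50·(49/50)^39 = 22.740.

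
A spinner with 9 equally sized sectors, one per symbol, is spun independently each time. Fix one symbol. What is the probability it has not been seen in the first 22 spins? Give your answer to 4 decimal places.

0.0749

Each spin misses the fixed symbol with probability (9-1)/9 = 8/9, independently.
P(still missing after 22) = (8/9)^22 = 0.07493.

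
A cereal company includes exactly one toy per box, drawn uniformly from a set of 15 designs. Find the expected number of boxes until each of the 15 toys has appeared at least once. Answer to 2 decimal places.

49.77

The wait to go from k to k+1 distinct toys is geometric with mean 15/(15-k).
E[T] = 15/15 + 15/14 + 15/13 + ... + 15/2 + 15/1 = 15·H_{15}.
H_{15} = 3.318, so E[T] = 49.773.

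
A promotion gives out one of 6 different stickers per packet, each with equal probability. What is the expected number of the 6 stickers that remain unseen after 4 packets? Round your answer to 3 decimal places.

2.894

For each sticker, P(unseen after 4) = (5/6)^4 = 0.4823.
By linearity of expectation, E[unseen] = 6·(5/6)^4 = 2.8935.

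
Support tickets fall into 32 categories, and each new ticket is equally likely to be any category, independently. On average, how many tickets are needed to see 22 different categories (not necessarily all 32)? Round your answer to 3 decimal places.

Going from k to k+1 distinct takes a geometric number of tickets with mean 32/(32-k).
Sum over k = 0,...,21: E = 32/32 + 32/31 + 32/30 + ... + 32/12 + 32/11 = 36.1449.

36.145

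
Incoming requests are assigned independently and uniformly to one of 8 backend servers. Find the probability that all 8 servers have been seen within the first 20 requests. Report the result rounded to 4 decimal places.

0.5306

By inclusion–exclusion over which servers are missing,
P(all seen) = Σ_{j=0}^{8} (-1)^j C(8,j)((8-j)/8)^20
= 1.00000 - 0.55367 + 0.08879 - 0.00463 + 0.00007 - 0.00000 + 0.00000 - 0.00000 + 0.00000
= 0.53056.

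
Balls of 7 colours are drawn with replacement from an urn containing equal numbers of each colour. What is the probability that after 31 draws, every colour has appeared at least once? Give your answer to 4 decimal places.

Let A_i be the event that colour i is missing after 31 draws. By inclusion–exclusion on the A_i,
P(all seen) = Σ_{j=0}^{7} (-1)^j C(7,j)((7-j)/7)^31
= 1.00000 - 0.05885 + 0.00062 - 0.00000 + 0.00000 - 0.00000 + 0.00000 - 0.00000
= 0.94177.

0.9418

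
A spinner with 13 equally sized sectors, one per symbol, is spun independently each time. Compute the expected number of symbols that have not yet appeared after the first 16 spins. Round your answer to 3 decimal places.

For each symbol, P(unseen after 16) = (12/13)^16 = 0.2778.
By linearity of expectation, E[unseen] = 13·(12/13)^16 = 3.6120.

3.612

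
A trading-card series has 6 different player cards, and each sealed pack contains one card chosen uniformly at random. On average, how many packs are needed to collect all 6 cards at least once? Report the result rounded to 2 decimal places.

The wait to go from k to k+1 distinct cards is geometric with mean 6/(6-k).
E[T] = 6/6 + 6/5 + 6/4 + 6/3 + 6/2 + 6/1 = 6·H_{6}.
H_{6} = 2.450, so E[T] = 14.700.

14.70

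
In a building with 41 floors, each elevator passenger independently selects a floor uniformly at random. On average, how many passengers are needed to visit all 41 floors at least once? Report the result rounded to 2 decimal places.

176.42

The wait to go from k to k+1 distinct floors is geometric with mean 41/(41-k).
E[T] = 41/41 + 41/40 + 41/39 + ... + 41/2 + 41/1 = 41·H_{41}.
H_{41} = 4.303, so E[T] = 176.420.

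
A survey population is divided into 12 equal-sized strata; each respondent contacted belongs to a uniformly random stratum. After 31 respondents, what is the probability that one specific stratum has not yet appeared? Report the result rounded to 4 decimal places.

0.0674

On each respondent the fixed stratum fails to appear with probability 11/12.
P(still missing after 31) = (11/12)^31 = 0.06738.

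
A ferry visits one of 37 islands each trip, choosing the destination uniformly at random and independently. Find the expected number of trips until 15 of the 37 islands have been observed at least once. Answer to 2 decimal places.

18.90

With k distinct islands already seen, the next new one arrives after an expected 37/(37-k) trips.
Sum over k = 0,...,14: E = 37/37 + 37/36 + 37/35 + ... + 37/24 + 37/23 = 18.899.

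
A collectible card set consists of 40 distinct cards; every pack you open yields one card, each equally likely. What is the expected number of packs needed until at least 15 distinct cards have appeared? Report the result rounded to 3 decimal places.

18.503

Going from k to k+1 distinct takes a geometric number of packs with mean 40/(40-k).
Sum over k = 0,...,14: E = 40/40 + 40/39 + 40/38 + ... + 40/27 + 40/26 = 18.5034.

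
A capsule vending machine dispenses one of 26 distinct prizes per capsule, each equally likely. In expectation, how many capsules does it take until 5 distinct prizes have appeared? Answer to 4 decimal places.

With k distinct prizes already seen, the next new one arrives after an expected 26/(26-k) capsules.
Sum over k = 0,...,4: E = 26/26 + 26/25 + 26/24 + 26/23 + 26/22 = 5.43559.

5.4356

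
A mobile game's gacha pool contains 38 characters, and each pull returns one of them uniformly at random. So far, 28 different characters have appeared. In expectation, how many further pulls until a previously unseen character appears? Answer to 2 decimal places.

3.80

Each pull yields a new character with probability (38-28)/38 = 10/38, so the wait is geometric with mean 38/10.
E = 38/10 = 3.800.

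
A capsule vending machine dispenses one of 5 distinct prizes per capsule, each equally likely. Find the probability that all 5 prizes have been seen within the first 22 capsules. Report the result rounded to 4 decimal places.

0.9632

By inclusion–exclusion over which prizes are missing,
P(all seen) = Σ_{j=0}^{5} (-1)^j C(5,j)((5-j)/5)^22
= 1.00000 - 0.03689 + 0.00013 - 0.00000 + 0.00000 - 0.00000
= 0.96324.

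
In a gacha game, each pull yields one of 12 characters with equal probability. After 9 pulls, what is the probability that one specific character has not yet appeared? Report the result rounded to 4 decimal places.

On each pull the fixed character fails to appear with probability 11/12.
P(still missing after 9) = (11/12)^9 = 0.45699.

0.4570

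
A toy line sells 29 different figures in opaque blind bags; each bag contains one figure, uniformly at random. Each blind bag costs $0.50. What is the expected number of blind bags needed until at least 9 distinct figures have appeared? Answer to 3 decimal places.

10.554

With k distinct figures already seen, the next new one arrives after an expected 29/(29-k) blind bags.
Sum over k = 0,...,8: E = 29/29 + 29/28 + 29/27 + ... + 29/22 + 29/21 = 10.5535.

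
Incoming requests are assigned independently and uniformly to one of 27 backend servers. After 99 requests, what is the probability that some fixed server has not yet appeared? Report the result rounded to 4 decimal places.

On each request the fixed server fails to appear with probability 26/27.
P(still missing after 99) = (26/27)^99 = 0.02384.

0.0238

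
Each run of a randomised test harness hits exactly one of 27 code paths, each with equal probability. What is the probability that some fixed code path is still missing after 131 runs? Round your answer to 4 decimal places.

0.0071

On each run the fixed code path fails to appear with probability 26/27.
P(still missing after 131) = (26/27)^131 = 0.00713.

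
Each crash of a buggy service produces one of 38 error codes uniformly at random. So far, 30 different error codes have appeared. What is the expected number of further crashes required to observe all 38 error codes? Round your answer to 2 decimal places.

The wait to go from k to k+1 distinct error codes is geometric with mean 38/(38-k).
Sum over k = 30,...,37: E = 38/8 + 38/7 + 38/6 + ... + 38/2 + 38/1 = 103.279.

103.28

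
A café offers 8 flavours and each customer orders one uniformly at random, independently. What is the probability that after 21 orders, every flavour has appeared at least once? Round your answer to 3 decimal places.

0.579

By inclusion–exclusion over which flavours are missing,
P(all seen) = Σ_{j=0}^{8} (-1)^j C(8,j)((8-j)/8)^21
= 1.0000 - 0.4845 + 0.0666 - 0.0029 + 0.0000 - 0.0000 + 0.0000 - 0.0000 + 0.0000
= 0.5793.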